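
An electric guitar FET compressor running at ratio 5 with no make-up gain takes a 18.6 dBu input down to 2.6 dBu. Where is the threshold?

Input is 20 dB above T (since output overshoot × R = input overshoot: (2.6 − T)·5 = 18.6 − T gives T = -1.4 dBu).
Check: -1.4 + (18.6 − (-1.4))/5 = -1.4 + 4 = 2.6 dBu. ✓

-1.4 dBu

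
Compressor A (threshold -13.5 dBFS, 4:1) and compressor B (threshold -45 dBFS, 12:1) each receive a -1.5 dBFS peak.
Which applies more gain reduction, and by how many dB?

B, by 30.875 dB

A: overshoot 12 dB → output overshoot 3 dB → GR 9 dB.
B: overshoot 43.5 dB → output overshoot 3.625 dB → GR 39.875 dB.
B applies 30.875 dB more gain reduction.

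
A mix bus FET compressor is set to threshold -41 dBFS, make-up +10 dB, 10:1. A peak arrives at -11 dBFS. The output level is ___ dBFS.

The input is 30 dB above the -41 dBFS threshold.
At 10:1 the overshoot is divided by 10, leaving 3 dB above threshold.
Output = -41 + 3 = -38 dBFS; make-up adds 10 dB, giving -28 dBFS.

-28 dBFS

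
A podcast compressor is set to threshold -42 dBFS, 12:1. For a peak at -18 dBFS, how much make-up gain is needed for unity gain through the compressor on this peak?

22 dB

Overshoot 24 dB → 24/12 = 2 dB after compression, so the compressed level is -42 + 2 = -40 dBFS.
Make-up = target − compressed = -18 − (-40) = 22 dB.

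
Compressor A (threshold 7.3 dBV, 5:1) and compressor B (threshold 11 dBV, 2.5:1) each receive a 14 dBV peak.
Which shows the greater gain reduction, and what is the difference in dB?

A, by 3.56 dB

A: 6.7 dB over, compressed to 1.34 dB over, so 5.36 dB of GR.
B: 3 dB over, compressed to 1.2 dB over, so 1.8 dB of GR.
Difference: 3.56 dB in favour of A.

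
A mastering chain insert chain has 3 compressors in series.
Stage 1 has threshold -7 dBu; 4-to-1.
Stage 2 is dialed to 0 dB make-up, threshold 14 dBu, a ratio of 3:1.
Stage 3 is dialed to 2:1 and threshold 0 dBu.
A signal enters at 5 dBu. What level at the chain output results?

Stage 1: 5 dBu is 12 dB over -7 dBu; at 4:1 that becomes 3 dB over, giving -4 dBu.
Stage 2: -4 dBu ≤ 14 dBu, so stage 2 doesn't engage; output -4 dBu.
Stage 3: below threshold (-4 ≤ 0); passes unchanged; output -4 dBu.

-4 dBu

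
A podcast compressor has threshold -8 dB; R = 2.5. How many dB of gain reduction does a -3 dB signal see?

3 dB

Overshoot = -3 − (-8) = 5 dB.
After 2.5:1 compression the overshoot becomes 5/2.5 = 2 dB.
Gain reduction = 5 − 2 = 3 dB.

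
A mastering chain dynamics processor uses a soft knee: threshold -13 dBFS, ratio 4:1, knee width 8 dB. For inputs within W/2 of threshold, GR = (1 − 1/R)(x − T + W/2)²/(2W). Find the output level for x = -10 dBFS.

x − T + W/2 = -10 − (-13) + 4 = 7.
GR = (1 − 1/4) × 7² / 16 = 0.75 × 49 / 16 = 2.296875 dB.
Output = -10 − 2.296875 = -12.296875 dBFS.

-12.296875 dBFS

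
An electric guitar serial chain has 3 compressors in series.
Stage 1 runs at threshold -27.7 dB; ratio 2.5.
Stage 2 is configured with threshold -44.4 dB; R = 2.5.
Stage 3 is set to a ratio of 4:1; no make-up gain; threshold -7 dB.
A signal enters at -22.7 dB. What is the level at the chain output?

-36.92 dB

Stage 1: 5 dB above -27.7 dB, reduced 2.5:1 to 2 dB above → -25.7 dB.
Stage 2: overshoot 18.7 dB → 18.7/2.5 = 7.48 dB → -36.92 dB.
Stage 3: below threshold (-36.92 ≤ -7); passes unchanged; output -36.92 dB.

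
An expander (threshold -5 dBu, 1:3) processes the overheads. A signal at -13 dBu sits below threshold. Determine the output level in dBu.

-29 dBu

Below threshold, a 1:3 expander applies gain = (3−1)×(T − x) of attenuation.
(3−1) × 8 = 16 dB, so output = -13 − 16 = -29 dBu.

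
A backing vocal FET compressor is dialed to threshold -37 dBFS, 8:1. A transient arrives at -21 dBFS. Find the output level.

-21 dBFS sits 16 dB over threshold.
8:1 compression reduces that to 16/8 = 2 dB over.
Output = -37 + 2 = -35 dBFS.

-35 dBFS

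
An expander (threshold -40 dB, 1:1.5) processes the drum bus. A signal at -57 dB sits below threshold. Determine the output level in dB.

Below threshold, a 1:1.5 expander applies gain = (1.5−1)×(T − x) of attenuation.
(1.5−1) × 17 = 8.5 dB, so output = -57 − 8.5 = -65.5 dB.

-65.5 dB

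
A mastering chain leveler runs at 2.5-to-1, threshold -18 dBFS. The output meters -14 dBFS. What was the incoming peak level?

-8 dBFS

The compressed level sits -14 − (-18) = 4 dB over threshold.
Input overshoot = R × output overshoot = 10 dB → input = -18 + 10 = -8 dBFS.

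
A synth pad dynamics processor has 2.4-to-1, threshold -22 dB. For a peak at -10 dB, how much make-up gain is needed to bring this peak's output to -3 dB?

The peak compresses to -22 + 12/2.4 = -17 dB.
To reach -3 dB requires -3 − (-17) = 14 dB of make-up.

14 dB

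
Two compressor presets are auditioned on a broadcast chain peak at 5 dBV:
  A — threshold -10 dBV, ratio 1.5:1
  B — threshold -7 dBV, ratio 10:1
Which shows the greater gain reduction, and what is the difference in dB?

B, by 5.8 dB

A: 15 dB over, compressed to 10 dB over, so 5 dB of GR.
B: 12 dB over, compressed to 1.2 dB over, so 10.8 dB of GR.
Difference: 5.8 dB in favour of B.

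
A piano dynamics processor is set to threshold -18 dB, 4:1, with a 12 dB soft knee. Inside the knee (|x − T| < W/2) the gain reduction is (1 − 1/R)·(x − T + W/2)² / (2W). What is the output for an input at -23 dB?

-23.03125 dB

x − T + W/2 = -23 − (-18) + 6 = 1.
GR = (1 − 1/4) × 1² / 24 = 0.75 × 1 / 24 = 0.03125 dB.
Output = -23 − 0.03125 = -23.03125 dB.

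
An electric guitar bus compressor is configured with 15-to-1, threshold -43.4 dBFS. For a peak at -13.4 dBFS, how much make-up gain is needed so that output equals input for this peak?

Without make-up, output = threshold + overshoot/15 = -43.4 + 2 = -41.4 dBFS.
Gap to target: 28 dB.

28 dB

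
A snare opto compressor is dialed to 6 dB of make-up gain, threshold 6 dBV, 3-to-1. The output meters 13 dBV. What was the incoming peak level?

Before make-up, the level was 13 − 6 = 7 dBV.
The compressed level sits 7 − 6 = 1 dB over threshold.
Undo the ratio: input overshoot = 1 × 3 = 3 dB, giving input = 9 dBV.

9 dBV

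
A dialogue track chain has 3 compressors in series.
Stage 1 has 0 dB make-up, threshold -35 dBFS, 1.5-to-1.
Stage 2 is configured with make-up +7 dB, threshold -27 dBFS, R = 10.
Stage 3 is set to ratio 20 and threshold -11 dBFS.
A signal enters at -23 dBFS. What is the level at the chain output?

-20 dBFS

Stage 1: overshoot 12 dB → 12/1.5 = 8 dB → -27 dBFS.
Stage 2: -27 dBFS ≤ -27 dBFS, so stage 2 doesn't engage; make-up brings it to -20 dBFS.
Stage 3: -20 dBFS is at or below the -11 dBFS threshold — no compression; output -20 dBFS.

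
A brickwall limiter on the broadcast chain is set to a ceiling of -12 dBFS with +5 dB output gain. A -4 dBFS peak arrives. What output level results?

-7 dBFS

At ∞:1, everything above -12 dBFS is held at the ceiling.
Output gain then adds 5 dB: -12 + 5 = -7 dBFS.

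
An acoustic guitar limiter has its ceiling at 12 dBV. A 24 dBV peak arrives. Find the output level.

The limiter clamps the peak to its 12 dBV ceiling.

12 dBV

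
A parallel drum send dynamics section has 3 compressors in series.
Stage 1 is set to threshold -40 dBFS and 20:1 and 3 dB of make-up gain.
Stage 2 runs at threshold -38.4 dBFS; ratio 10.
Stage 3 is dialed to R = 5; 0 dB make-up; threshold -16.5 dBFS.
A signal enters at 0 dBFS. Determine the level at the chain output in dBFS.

-38.06 dBFS

Stage 1: 0 dBFS is 40 dB over -40 dBFS; at 20:1 that becomes 2 dB over, giving -38 dBFS; +3 dB make-up → -35 dBFS.
Stage 2: 3.4 dB above -38.4 dBFS, reduced 10:1 to 0.34 dB above → -38.06 dBFS.
Stage 3: -38.06 dBFS ≤ -16.5 dBFS, so stage 3 doesn't engage; output -38.06 dBFS.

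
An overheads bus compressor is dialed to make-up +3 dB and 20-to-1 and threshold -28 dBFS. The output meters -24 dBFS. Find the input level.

Remove make-up: -24 − 3 = -27 dBFS.
Post-compression overshoot = -27 − (-28) = 1 dB.
Before 20:1 compression the overshoot was 1 × 20 = 20 dB, so input = -28 + 20 = -8 dBFS.

-8 dBFS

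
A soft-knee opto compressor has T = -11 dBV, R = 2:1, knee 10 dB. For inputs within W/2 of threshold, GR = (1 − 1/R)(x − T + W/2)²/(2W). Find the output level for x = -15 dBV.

-15.025 dBV

x − T + W/2 = -15 − (-11) + 5 = 1.
GR = (1 − 1/2) × 1² / 20 = 0.5 × 1 / 20 = 0.025 dB.
Output = -15 − 0.025 = -15.025 dBV.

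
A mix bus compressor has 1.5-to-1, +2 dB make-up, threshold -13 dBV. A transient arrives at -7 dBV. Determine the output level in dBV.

-7 dBV sits 6 dB over threshold.
1.5:1 compression reduces that to 6/1.5 = 4 dB over.
Output = -13 + 4 = -9 dBV; make-up adds 2 dB, giving -7 dBV.

-7 dBV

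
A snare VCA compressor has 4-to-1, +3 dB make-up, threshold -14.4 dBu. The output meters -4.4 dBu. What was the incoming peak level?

Remove make-up: -4.4 − 3 = -7.4 dBu.
Post-compression overshoot = -7.4 − (-14.4) = 7 dB.
Before 4:1 compression the overshoot was 7 × 4 = 28 dB, so input = -14.4 + 28 = 13.6 dBu.

13.6 dBu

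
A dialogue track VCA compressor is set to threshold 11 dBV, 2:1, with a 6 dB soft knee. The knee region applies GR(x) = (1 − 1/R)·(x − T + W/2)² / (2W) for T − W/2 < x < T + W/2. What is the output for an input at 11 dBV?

x − T + W/2 = 11 − 11 + 3 = 3.
GR = (1 − 1/2) × 3² / 12 = 0.5 × 9 / 12 = 0.375 dB.
Output = 11 − 0.375 = 10.625 dBV.

10.625 dBV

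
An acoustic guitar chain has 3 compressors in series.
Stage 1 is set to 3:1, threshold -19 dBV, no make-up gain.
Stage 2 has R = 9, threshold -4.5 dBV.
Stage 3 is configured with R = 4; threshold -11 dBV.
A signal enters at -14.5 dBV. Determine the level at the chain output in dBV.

-17.5 dBV

Stage 1: -14.5 dBV is 4.5 dB over -19 dBV; at 3:1 that becomes 1.5 dB over, giving -17.5 dBV.
Stage 2: -17.5 dBV ≤ -4.5 dBV, so stage 2 doesn't engage; output -17.5 dBV.
Stage 3: below threshold (-17.5 ≤ -11); passes unchanged; output -17.5 dBV.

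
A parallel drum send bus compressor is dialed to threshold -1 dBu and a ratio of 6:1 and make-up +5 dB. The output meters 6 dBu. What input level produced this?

11 dBu

Remove make-up: 6 − 5 = 1 dBu.
The compressed level sits 1 − (-1) = 2 dB over threshold.
Before 6:1 compression the overshoot was 2 × 6 = 12 dB, so input = -1 + 12 = 11 dBu.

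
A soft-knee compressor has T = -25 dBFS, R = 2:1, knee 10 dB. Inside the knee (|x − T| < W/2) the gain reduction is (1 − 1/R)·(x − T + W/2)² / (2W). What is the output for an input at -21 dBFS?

-23.025 dBFS

x − T + W/2 = -21 − (-25) + 5 = 9.
GR = (1 − 1/2) × 9² / 20 = 0.5 × 81 / 20 = 2.025 dB.
Output = -21 − 2.025 = -23.025 dBFS.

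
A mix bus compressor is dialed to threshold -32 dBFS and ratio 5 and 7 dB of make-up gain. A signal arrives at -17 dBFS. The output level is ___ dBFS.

-17 dBFS sits 15 dB over threshold.
5:1 compression reduces that to 15/5 = 3 dB over.
That puts the output at -29 dBFS; make-up adds 7 dB, giving -22 dBFS.

-22 dBFS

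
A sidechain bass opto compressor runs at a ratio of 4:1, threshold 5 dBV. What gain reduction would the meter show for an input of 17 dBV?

Overshoot = 17 − 5 = 12 dB.
After 4:1 compression the overshoot becomes 12/4 = 3 dB.
So the signal is attenuated by 12 − 3 = 9 dB.

9 dB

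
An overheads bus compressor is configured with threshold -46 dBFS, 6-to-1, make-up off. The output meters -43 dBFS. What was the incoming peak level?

That's 3 dB above the -46 dBFS threshold.
Undo the ratio: input overshoot = 3 × 6 = 18 dB, giving input = -28 dBFS.

-28 dBFS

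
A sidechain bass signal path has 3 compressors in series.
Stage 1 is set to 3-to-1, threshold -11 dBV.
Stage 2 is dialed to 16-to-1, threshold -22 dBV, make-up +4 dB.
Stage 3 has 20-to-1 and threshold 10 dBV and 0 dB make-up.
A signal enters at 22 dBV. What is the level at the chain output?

-16.625 dBV

Stage 1: 33 dB above -11 dBV, reduced 3:1 to 11 dB above → 0 dBV.
Stage 2: 22 dB above -22 dBV, reduced 16:1 to 1.375 dB above → -20.625 dBV; +4 dB make-up → -16.625 dBV.
Stage 3: below threshold (-16.625 ≤ 10); passes unchanged; output -16.625 dBV.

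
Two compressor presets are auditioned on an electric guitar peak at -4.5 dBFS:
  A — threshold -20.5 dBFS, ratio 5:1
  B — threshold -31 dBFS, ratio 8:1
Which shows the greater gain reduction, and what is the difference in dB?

A: GR = 16 − 16/5 = 12.8 dB.
B: GR = 26.5 − 26.5/8 = 23.1875 dB.
Difference: 10.3875 dB in favour of B.

B, by 10.3875 dB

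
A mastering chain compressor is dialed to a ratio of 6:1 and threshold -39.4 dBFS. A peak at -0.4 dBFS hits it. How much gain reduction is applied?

Overshoot = -0.4 − (-39.4) = 39 dB.
A 6:1 ratio leaves 6.5 dB of that excess.
Gain reduction = 39 − 6.5 = 32.5 dB.

32.5 dB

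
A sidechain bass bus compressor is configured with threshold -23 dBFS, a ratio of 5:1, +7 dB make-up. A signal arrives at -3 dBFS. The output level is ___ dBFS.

-12 dBFS

-3 dBFS sits 20 dB over threshold.
5:1 compression reduces that to 20/5 = 4 dB over.
So the level is -23 + 4 = -19 dBFS; make-up adds 7 dB, giving -12 dBFS.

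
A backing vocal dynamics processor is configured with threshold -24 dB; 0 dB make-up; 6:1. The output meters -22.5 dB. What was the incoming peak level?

-15 dB

That's 1.5 dB above the -24 dB threshold.
Undo the ratio: input overshoot = 1.5 × 6 = 9 dB, giving input = -15 dB.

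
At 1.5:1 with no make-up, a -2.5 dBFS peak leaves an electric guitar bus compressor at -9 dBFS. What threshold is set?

Let T be the threshold. Output overshoot = (input overshoot)/R, so -9 − T = (-2.5 − T)/1.5.
1.5·(-9 − T) = -2.5 − T → 0.5·T = -13.5 − (-2.5) = -11.
T = -11/0.5 = -22 dBFS.

-22 dBFS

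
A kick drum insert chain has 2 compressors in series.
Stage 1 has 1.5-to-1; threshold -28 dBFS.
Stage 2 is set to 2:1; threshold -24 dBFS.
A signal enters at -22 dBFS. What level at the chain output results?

-24 dBFS

Stage 1: overshoot 6 dB → 6/1.5 = 4 dB → -24 dBFS.
Stage 2: -24 dBFS is at or below the -24 dBFS threshold — no compression; output -24 dBFS.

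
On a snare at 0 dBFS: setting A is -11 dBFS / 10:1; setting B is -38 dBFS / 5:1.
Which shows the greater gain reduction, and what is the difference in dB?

B, by 20.5 dB

A: GR = 11 − 11/10 = 9.9 dB.
B: GR = 38 − 38/5 = 30.4 dB.
B applies 20.5 dB more gain reduction.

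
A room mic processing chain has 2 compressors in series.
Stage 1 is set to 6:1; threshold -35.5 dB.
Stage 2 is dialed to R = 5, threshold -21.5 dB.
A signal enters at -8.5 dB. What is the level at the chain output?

Stage 1: overshoot 27 dB → 27/6 = 4.5 dB → -31 dB.
Stage 2: -31 dB is at or below the -21.5 dB threshold — no compression; output -31 dB.

-31 dB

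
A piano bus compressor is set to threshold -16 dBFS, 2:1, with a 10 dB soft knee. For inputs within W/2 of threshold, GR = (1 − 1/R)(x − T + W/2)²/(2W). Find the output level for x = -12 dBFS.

x − T + W/2 = -12 − (-16) + 5 = 9.
GR = (1 − 1/2) × 9² / 20 = 0.5 × 81 / 20 = 2.025 dB.
Output = -12 − 2.025 = -14.025 dBFS.

-14.025 dBFS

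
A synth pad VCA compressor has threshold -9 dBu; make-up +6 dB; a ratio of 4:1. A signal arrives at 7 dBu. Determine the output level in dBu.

Overshoot: 7 − (-9) = 16 dB.
4:1 compression reduces that to 16/4 = 4 dB over.
Output = -9 + 4 = -5 dBu; make-up adds 6 dB, giving 1 dBu.

1 dBu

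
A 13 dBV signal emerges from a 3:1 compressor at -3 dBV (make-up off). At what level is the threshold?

Input is 24 dB above T (since output overshoot × R = input overshoot: (-3 − T)·3 = 13 − T gives T = -11 dBV).
Check: -11 + (13 − (-11))/3 = -11 + 8 = -3 dBV. ✓

-11 dBV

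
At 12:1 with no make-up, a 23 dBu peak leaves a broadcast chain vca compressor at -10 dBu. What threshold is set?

-13 dBu

Input is 36 dB above T (since output overshoot × R = input overshoot: (-10 − T)·12 = 23 − T gives T = -13 dBu).
Check: -13 + (23 − (-13))/12 = -13 + 3 = -10 dBu. ✓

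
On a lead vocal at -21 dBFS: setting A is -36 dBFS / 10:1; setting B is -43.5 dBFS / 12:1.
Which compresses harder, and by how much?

B, by 7.125 dB

A: overshoot 15 dB → output overshoot 1.5 dB → GR 13.5 dB.
B: overshoot 22.5 dB → output overshoot 1.875 dB → GR 20.625 dB.
B applies 7.125 dB more gain reduction.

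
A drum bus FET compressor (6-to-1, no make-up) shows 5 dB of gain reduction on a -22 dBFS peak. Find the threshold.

-28 dBFS

Gain reduction = -22 − (-27) = 5 dB; output overshoot = GR / (R − 1) = 5 / 5 = 1 dB.
Threshold = output − output overshoot = -27 − 1 = -28 dBFS.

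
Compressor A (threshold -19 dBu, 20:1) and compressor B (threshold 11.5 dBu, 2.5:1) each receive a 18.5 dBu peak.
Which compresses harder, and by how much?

A, by 31.425 dB

A: GR = 37.5 − 37.5/20 = 35.625 dB.
B: GR = 7 − 7/2.5 = 4.2 dB.
A reduces 31.425 dB more.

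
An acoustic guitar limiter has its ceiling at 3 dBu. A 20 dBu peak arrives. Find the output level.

A brickwall limiter is an ∞:1 compressor: any input above the ceiling is clamped to 3 dBu.

3 dBu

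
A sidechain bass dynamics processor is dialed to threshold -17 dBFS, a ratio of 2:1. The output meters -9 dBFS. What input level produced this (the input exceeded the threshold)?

The compressed level sits -9 − (-17) = 8 dB over threshold.
Input overshoot = R × output overshoot = 16 dB → input = -17 + 16 = -1 dBFS.

-1 dBFS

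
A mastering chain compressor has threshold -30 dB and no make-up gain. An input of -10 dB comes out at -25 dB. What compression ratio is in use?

Input overshoot = -10 − (-30) = 20 dB; output overshoot = -25 − (-30) = 5 dB.
Ratio = 20 / 5 = 4.

4:1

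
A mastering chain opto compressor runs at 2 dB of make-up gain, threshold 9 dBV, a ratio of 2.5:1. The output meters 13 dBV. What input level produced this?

Before make-up, the level was 13 − 2 = 11 dBV.
Post-compression overshoot = 11 − 9 = 2 dB.
Undo the ratio: input overshoot = 2 × 2.5 = 5 dB, giving input = 14 dBV.

14 dBV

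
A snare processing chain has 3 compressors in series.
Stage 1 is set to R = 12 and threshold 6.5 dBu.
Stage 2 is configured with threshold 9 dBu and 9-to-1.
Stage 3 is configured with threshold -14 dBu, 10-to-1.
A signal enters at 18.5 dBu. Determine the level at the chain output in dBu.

Stage 1: 18.5 dBu is 12 dB over 6.5 dBu; at 12:1 that becomes 1 dB over, giving 7.5 dBu.
Stage 2: below threshold (7.5 ≤ 9); passes unchanged; output 7.5 dBu.
Stage 3: 7.5 dBu is 21.5 dB over -14 dBu; at 10:1 that becomes 2.15 dB over, giving -11.85 dBu.

-11.85 dBu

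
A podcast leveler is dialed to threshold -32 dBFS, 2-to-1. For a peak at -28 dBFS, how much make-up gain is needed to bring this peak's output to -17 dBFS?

13 dB

Overshoot 4 dB → 4/2 = 2 dB after compression, so the compressed level is -32 + 2 = -30 dBFS.
Make-up = target − compressed = -17 − (-30) = 13 dB.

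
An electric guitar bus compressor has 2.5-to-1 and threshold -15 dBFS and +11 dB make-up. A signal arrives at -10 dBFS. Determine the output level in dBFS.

-2 dBFS

Overshoot: -10 − (-15) = 5 dB.
The 5 dB excess becomes 2 dB after 2.5:1 reduction.
That puts the output at -13 dBFS; make-up adds 11 dB, giving -2 dBFS.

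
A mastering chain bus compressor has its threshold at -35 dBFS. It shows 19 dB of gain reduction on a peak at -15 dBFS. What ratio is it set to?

20:1

Input overshoot = -15 − (-35) = 20 dB.
Output overshoot = 20 − 19 = 1 dB.
Ratio = input overshoot / output overshoot = 20 / 1 = 20.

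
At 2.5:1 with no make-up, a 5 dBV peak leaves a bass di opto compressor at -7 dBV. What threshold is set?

-15 dBV

Gain reduction = 5 − (-7) = 12 dB; output overshoot = GR / (R − 1) = 12 / 1.5 = 8 dB.
Threshold = output − output overshoot = -7 − 8 = -15 dBV.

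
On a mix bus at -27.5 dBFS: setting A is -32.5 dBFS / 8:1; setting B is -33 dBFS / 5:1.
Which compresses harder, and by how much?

B, by 0.025 dB

A: overshoot 5 dB → output overshoot 0.625 dB → GR 4.375 dB.
B: overshoot 5.5 dB → output overshoot 1.1 dB → GR 4.4 dB.
Difference: 0.025 dB in favour of B.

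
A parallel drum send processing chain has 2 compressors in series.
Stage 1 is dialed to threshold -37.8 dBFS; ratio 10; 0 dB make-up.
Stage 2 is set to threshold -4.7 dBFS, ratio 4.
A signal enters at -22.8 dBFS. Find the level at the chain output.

-36.3 dBFS

Stage 1: overshoot 15 dB → 15/10 = 1.5 dB → -36.3 dBFS.
Stage 2: -36.3 dBFS ≤ -4.7 dBFS, so stage 2 doesn't engage; output -36.3 dBFS.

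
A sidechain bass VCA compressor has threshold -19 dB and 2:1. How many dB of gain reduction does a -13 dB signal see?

The signal is 6 dB above threshold.
At 2:1, output sits 6/2 = 3 dB above threshold.
GR = overshoot in − overshoot out = 6 − 3 = 3 dB.

3 dB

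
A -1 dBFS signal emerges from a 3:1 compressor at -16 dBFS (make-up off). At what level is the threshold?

Input is 22.5 dB above T (since output overshoot × R = input overshoot: (-16 − T)·3 = -1 − T gives T = -23.5 dBFS).
Check: -23.5 + (-1 − (-23.5))/3 = -23.5 + 7.5 = -16 dBFS. ✓

-23.5 dBFS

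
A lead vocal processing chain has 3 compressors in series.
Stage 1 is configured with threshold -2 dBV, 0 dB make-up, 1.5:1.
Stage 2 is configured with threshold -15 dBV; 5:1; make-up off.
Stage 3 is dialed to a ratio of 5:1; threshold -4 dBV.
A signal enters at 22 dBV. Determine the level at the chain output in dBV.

Stage 1: overshoot 24 dB → 24/1.5 = 16 dB → 14 dBV.
Stage 2: 14 dBV is 29 dB over -15 dBV; at 5:1 that becomes 5.8 dB over, giving -9.2 dBV.
Stage 3: below threshold (-9.2 ≤ -4); passes unchanged; output -9.2 dBV.

-9.2 dBV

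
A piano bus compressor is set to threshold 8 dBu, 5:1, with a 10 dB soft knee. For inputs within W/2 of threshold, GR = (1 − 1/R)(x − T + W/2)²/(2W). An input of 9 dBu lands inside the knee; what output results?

7.56 dBu

x − T + W/2 = 9 − 8 + 5 = 6.
GR = (1 − 1/5) × 6² / 20 = 0.8 × 36 / 20 = 1.44 dB.
Output = 9 − 1.44 = 7.56 dBu.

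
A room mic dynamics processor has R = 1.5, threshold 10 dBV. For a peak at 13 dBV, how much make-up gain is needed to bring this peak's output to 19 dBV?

7 dB

Without make-up, output = threshold + overshoot/1.5 = 10 + 2 = 12 dBV.
Gap to target: 7 dB.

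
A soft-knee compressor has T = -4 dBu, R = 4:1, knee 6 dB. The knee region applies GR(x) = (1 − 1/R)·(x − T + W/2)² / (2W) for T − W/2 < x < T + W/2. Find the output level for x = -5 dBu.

x − T + W/2 = -5 − (-4) + 3 = 2.
GR = (1 − 1/4) × 2² / 12 = 0.75 × 4 / 12 = 0.25 dB.
Output = -5 − 0.25 = -5.25 dBu.

-5.25 dBu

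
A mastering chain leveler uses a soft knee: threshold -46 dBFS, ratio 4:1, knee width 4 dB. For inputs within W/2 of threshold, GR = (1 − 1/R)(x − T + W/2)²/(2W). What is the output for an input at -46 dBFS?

x − T + W/2 = -46 − (-46) + 2 = 2.
GR = (1 − 1/4) × 2² / 8 = 0.75 × 4 / 8 = 0.375 dB.
Output = -46 − 0.375 = -46.375 dBFS.

-46.375 dBFS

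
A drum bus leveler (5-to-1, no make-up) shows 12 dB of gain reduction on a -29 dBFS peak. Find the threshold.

Let T be the threshold. Output overshoot = (input overshoot)/R, so -41 − T = (-29 − T)/5.
5·(-41 − T) = -29 − T → 4·T = -205 − (-29) = -176.
T = -176/4 = -44 dBFS.

-44 dBFS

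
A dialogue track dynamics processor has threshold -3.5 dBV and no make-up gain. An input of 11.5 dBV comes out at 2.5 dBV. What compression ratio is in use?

Input overshoot = 11.5 − (-3.5) = 15 dB; output overshoot = 2.5 − (-3.5) = 6 dB.
Ratio = 15 / 6 = 2.5.

2.5:1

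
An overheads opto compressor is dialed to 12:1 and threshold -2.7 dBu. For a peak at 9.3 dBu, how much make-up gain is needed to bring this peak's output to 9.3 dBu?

11 dB

Overshoot 12 dB → 12/12 = 1 dB after compression, so the compressed level is -2.7 + 1 = -1.7 dBu.
Make-up = target − compressed = 9.3 − (-1.7) = 11 dB.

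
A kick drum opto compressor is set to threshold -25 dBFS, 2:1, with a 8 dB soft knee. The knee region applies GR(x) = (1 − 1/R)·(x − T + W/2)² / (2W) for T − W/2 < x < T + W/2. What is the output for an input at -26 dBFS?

x − T + W/2 = -26 − (-25) + 4 = 3.
GR = (1 − 1/2) × 3² / 16 = 0.5 × 9 / 16 = 0.28125 dB.
Output = -26 − 0.28125 = -26.28125 dBFS.

-26.28125 dBFS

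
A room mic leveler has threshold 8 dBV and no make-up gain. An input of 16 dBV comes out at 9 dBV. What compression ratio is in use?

8:1

Input overshoot = 16 − 8 = 8 dB; output overshoot = 9 − 8 = 1 dB.
Ratio = 8 / 1 = 8.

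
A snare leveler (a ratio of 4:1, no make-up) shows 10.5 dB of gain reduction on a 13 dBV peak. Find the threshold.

Let T be the threshold. Output overshoot = (input overshoot)/R, so 2.5 − T = (13 − T)/4.
4·(2.5 − T) = 13 − T → 3·T = 10 − 13 = -3.
T = -3/3 = -1 dBV.

-1 dBV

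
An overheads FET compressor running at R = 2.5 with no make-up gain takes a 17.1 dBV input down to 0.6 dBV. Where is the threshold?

-10.4 dBV

Gain reduction = 17.1 − 0.6 = 16.5 dB; output overshoot = GR / (R − 1) = 16.5 / 1.5 = 11 dB.
Threshold = output − output overshoot = 0.6 − 11 = -10.4 dBV.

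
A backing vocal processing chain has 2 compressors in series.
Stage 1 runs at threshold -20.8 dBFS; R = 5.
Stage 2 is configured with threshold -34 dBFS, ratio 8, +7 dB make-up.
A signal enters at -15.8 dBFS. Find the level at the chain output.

-25.225 dBFS

Stage 1: 5 dB above -20.8 dBFS, reduced 5:1 to 1 dB above → -19.8 dBFS.
Stage 2: 14.2 dB above -34 dBFS, reduced 8:1 to 1.775 dB above → -32.225 dBFS; +7 dB make-up → -25.225 dBFS.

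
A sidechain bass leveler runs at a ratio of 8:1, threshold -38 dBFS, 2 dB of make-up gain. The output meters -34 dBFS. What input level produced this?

Stripping the +2 dB make-up gives -36 dBFS at the gain stage.
Post-compression overshoot = -36 − (-38) = 2 dB.
Before 8:1 compression the overshoot was 2 × 8 = 16 dB, so input = -38 + 16 = -22 dBFS.

-22 dBFS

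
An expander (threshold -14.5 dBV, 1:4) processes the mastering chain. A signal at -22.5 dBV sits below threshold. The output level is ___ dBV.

-46.5 dBV

The input is 8 dB below the -14.5 dBV threshold.
A 1:4 expander multiplies undershoot by 4: 8 × 4 = 32 dB below threshold.
Output = -14.5 − 32 = -46.5 dBV.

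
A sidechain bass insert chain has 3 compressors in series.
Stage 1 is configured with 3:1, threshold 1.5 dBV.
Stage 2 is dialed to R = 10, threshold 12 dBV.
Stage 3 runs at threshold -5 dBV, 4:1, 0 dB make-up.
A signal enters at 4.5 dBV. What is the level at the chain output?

-3.125 dBV

Stage 1: 3 dB above 1.5 dBV, reduced 3:1 to 1 dB above → 2.5 dBV.
Stage 2: 2.5 dBV ≤ 12 dBV, so stage 2 doesn't engage; output 2.5 dBV.
Stage 3: 2.5 dBV is 7.5 dB over -5 dBV; at 4:1 that becomes 1.875 dB over, giving -3.125 dBV.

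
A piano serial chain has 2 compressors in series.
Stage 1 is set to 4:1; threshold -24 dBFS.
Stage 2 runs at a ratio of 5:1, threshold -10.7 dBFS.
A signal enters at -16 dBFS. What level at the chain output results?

-22 dBFS

Stage 1: -16 dBFS is 8 dB over -24 dBFS; at 4:1 that becomes 2 dB over, giving -22 dBFS.
Stage 2: below threshold (-22 ≤ -10.7); passes unchanged; output -22 dBFS.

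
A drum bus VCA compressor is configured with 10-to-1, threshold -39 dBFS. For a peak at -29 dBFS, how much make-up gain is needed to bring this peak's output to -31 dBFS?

The peak compresses to -39 + 10/10 = -38 dBFS.
To reach -31 dBFS requires -31 − (-38) = 7 dB of make-up.

7 dB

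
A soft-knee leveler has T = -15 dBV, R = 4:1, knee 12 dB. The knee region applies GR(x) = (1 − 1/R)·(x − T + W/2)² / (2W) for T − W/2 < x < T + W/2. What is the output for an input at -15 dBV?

x − T + W/2 = -15 − (-15) + 6 = 6.
GR = (1 − 1/4) × 6² / 24 = 0.75 × 36 / 24 = 1.125 dB.
Output = -15 − 1.125 = -16.125 dBV.

-16.125 dBV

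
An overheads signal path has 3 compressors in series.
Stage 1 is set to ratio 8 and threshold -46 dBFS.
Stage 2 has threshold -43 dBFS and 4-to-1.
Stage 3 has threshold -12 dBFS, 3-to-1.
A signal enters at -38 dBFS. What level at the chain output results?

-45 dBFS

Stage 1: 8 dB above -46 dBFS, reduced 8:1 to 1 dB above → -45 dBFS.
Stage 2: -45 dBFS ≤ -43 dBFS, so stage 2 doesn't engage; output -45 dBFS.
Stage 3: below threshold (-45 ≤ -12); passes unchanged; output -45 dBFS.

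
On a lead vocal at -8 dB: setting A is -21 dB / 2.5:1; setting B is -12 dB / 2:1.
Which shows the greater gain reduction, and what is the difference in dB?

A: GR = 13 − 13/2.5 = 7.8 dB.
B: GR = 4 − 4/2 = 2 dB.
A reduces 5.8 dB more.

A, by 5.8 dB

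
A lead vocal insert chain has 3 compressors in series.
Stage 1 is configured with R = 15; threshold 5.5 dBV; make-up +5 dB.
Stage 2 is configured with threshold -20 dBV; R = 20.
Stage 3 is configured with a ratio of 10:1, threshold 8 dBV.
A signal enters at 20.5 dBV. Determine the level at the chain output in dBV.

Stage 1: 15 dB above 5.5 dBV, reduced 15:1 to 1 dB above → 6.5 dBV; +5 dB make-up → 11.5 dBV.
Stage 2: overshoot 31.5 dB → 31.5/20 = 1.575 dB → -18.425 dBV.
Stage 3: below threshold (-18.425 ≤ 8); passes unchanged; output -18.425 dBV.

-18.425 dBV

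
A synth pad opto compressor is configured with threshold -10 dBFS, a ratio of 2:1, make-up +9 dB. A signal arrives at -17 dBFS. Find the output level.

-8 dBFS

-17 dBFS is 7 dB below the -10 dBFS threshold, so no gain reduction is applied.
Make-up gain adds 9 dB: -17 + 9 = -8 dBFS.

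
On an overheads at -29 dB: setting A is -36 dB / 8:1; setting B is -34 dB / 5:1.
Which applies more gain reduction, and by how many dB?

A: overshoot 7 dB → output overshoot 0.875 dB → GR 6.125 dB.
B: overshoot 5 dB → output overshoot 1 dB → GR 4 dB.
A reduces 2.125 dB more.

A, by 2.125 dB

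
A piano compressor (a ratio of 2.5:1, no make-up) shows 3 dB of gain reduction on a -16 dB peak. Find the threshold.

Let T be the threshold. Output overshoot = (input overshoot)/R, so -19 − T = (-16 − T)/2.5.
2.5·(-19 − T) = -16 − T → 1.5·T = -47.5 − (-16) = -31.5.
T = -31.5/1.5 = -21 dB.

-21 dB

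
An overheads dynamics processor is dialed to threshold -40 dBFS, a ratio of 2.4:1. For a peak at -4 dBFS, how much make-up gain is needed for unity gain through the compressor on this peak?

Without make-up, output = threshold + overshoot/2.4 = -40 + 15 = -25 dBFS.
Gap to target: 21 dB.

21 dB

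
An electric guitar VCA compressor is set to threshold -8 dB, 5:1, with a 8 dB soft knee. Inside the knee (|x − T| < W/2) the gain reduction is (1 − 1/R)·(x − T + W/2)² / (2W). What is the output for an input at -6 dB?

-7.8 dB

x − T + W/2 = -6 − (-8) + 4 = 6.
GR = (1 − 1/5) × 6² / 16 = 0.8 × 36 / 16 = 1.8 dB.
Output = -6 − 1.8 = -7.8 dB.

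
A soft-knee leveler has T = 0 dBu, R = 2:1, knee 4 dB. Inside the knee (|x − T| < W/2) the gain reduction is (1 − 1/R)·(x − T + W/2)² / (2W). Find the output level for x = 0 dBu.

-0.25 dBu

x − T + W/2 = 0 − 0 + 2 = 2.
GR = (1 − 1/2) × 2² / 8 = 0.5 × 4 / 8 = 0.25 dB.
Output = 0 − 0.25 = -0.25 dBu.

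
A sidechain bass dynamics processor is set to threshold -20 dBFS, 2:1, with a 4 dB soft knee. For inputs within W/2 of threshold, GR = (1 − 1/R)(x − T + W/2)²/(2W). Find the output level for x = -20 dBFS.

-20.25 dBFS

x − T + W/2 = -20 − (-20) + 2 = 2.
GR = (1 − 1/2) × 2² / 8 = 0.5 × 4 / 8 = 0.25 dB.
Output = -20 − 0.25 = -20.25 dBFS.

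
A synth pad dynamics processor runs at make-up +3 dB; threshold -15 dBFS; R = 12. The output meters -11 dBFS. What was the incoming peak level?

-3 dBFS

Stripping the +3 dB make-up gives -14 dBFS at the gain stage.
Post-compression overshoot = -14 − (-15) = 1 dB.
Before 12:1 compression the overshoot was 1 × 12 = 12 dB, so input = -15 + 12 = -3 dBFS.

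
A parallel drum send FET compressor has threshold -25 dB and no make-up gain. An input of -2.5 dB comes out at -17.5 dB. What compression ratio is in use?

3:1

Input overshoot = -2.5 − (-25) = 22.5 dB; output overshoot = -17.5 − (-25) = 7.5 dB.
Ratio = 22.5 / 7.5 = 3.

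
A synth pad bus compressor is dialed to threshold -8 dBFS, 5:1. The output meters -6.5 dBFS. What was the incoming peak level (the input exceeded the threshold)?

-0.5 dBFS

That's 1.5 dB above the -8 dBFS threshold.
Undo the ratio: input overshoot = 1.5 × 5 = 7.5 dB, giving input = -0.5 dBFS.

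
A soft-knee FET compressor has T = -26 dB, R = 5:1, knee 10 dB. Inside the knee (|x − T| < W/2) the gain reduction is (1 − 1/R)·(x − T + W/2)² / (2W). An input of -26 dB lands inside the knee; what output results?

-27 dB

x − T + W/2 = -26 − (-26) + 5 = 5.
GR = (1 − 1/5) × 5² / 20 = 0.8 × 25 / 20 = 1 dB.
Output = -26 − 1 = -27 dB.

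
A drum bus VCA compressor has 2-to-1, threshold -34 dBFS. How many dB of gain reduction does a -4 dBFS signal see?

The signal is 30 dB above threshold.
At 2:1, output sits 30/2 = 15 dB above threshold.
Gain reduction = 30 − 15 = 15 dB.

15 dB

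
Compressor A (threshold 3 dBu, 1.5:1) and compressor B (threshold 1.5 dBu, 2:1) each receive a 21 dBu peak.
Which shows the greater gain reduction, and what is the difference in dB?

A: overshoot 18 dB → output overshoot 12 dB → GR 6 dB.
B: overshoot 19.5 dB → output overshoot 9.75 dB → GR 9.75 dB.
B applies 3.75 dB more gain reduction.

B, by 3.75 dB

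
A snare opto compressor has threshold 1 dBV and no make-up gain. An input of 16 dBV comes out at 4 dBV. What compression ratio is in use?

5:1

Input overshoot = 16 − 1 = 15 dB; output overshoot = 4 − 1 = 3 dB.
Ratio = 15 / 3 = 5.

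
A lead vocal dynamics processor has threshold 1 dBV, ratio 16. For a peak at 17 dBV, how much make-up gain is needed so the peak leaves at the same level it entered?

The peak compresses to 1 + 16/16 = 2 dBV.
To reach 17 dBV requires 17 − 2 = 15 dB of make-up.

15 dB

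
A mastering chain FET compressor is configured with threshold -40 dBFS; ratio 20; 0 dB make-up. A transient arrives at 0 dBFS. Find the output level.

-38 dBFS

The input is 40 dB above the -40 dBFS threshold.
20:1 compression reduces that to 40/20 = 2 dB over.
Output = -40 + 2 = -38 dBFS.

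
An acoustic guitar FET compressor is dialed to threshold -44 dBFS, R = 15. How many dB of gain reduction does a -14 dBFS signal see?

28 dB

-14 dBFS exceeds the threshold by 30 dB.
At 15:1, output sits 30/15 = 2 dB above threshold.
Gain reduction = 30 − 2 = 28 dB.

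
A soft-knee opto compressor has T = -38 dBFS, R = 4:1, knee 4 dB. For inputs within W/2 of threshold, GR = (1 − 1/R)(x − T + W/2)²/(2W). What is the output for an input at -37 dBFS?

x − T + W/2 = -37 − (-38) + 2 = 3.
GR = (1 − 1/4) × 3² / 8 = 0.75 × 9 / 8 = 0.84375 dB.
Output = -37 − 0.84375 = -37.84375 dBFS.

-37.84375 dBFS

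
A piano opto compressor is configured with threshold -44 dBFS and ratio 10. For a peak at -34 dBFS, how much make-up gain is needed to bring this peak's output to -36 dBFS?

7 dB

Overshoot 10 dB → 10/10 = 1 dB after compression, so the compressed level is -44 + 1 = -43 dBFS.
Make-up = target − compressed = -36 − (-43) = 7 dB.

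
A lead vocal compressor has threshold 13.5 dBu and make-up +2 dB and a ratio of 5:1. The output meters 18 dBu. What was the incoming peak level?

Remove make-up: 18 − 2 = 16 dBu.
Post-compression overshoot = 16 − 13.5 = 2.5 dB.
Before 5:1 compression the overshoot was 2.5 × 5 = 12.5 dB, so input = 13.5 + 12.5 = 26 dBu.

26 dBu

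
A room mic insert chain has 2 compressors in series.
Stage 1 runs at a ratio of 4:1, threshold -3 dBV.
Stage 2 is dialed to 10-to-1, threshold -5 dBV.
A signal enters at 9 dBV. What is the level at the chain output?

-4.5 dBV

Stage 1: overshoot 12 dB → 12/4 = 3 dB → 0 dBV.
Stage 2: overshoot 5 dB → 5/10 = 0.5 dB → -4.5 dBV.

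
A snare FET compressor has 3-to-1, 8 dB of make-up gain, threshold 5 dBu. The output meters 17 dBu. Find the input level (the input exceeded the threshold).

Remove make-up: 17 − 8 = 9 dBu.
Post-compression overshoot = 9 − 5 = 4 dB.
Input overshoot = R × output overshoot = 12 dB → input = 5 + 12 = 17 dBu.

17 dBu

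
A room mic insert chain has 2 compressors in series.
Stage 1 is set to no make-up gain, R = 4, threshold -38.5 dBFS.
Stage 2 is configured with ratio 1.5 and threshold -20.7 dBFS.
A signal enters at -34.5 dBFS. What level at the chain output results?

-37.5 dBFS

Stage 1: overshoot 4 dB → 4/4 = 1 dB → -37.5 dBFS.
Stage 2: below threshold (-37.5 ≤ -20.7); passes unchanged; output -37.5 dBFS.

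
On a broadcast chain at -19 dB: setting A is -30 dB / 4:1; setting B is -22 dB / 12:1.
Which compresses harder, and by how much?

A, by 5.5 dB

A: overshoot 11 dB → output overshoot 2.75 dB → GR 8.25 dB.
B: overshoot 3 dB → output overshoot 0.25 dB → GR 2.75 dB.
A reduces 5.5 dB more.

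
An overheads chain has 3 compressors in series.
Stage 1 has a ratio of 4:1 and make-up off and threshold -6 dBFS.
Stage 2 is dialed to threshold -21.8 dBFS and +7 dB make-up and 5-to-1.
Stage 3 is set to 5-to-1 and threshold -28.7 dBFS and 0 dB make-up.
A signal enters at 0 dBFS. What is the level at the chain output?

-25.228 dBFS

Stage 1: 6 dB above -6 dBFS, reduced 4:1 to 1.5 dB above → -4.5 dBFS.
Stage 2: 17.3 dB above -21.8 dBFS, reduced 5:1 to 3.46 dB above → -18.34 dBFS; +7 dB make-up → -11.34 dBFS.
Stage 3: 17.36 dB above -28.7 dBFS, reduced 5:1 to 3.472 dB above → -25.228 dBFS.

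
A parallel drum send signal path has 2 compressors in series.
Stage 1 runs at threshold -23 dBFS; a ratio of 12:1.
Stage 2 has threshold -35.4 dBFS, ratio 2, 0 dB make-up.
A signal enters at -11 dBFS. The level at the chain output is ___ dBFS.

-28.7 dBFS

Stage 1: -11 dBFS is 12 dB over -23 dBFS; at 12:1 that becomes 1 dB over, giving -22 dBFS.
Stage 2: 13.4 dB above -35.4 dBFS, reduced 2:1 to 6.7 dB above → -28.7 dBFS.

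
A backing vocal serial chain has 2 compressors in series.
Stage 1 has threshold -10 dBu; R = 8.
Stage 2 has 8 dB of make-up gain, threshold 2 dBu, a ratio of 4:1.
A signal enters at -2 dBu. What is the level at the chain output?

-1 dBu

Stage 1: 8 dB above -10 dBu, reduced 8:1 to 1 dB above → -9 dBu.
Stage 2: below threshold (-9 ≤ 2); passes unchanged; make-up brings it to -1 dBu.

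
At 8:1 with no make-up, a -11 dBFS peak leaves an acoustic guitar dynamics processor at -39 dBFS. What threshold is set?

-43 dBFS

Let T be the threshold. Output overshoot = (input overshoot)/R, so -39 − T = (-11 − T)/8.
8·(-39 − T) = -11 − T → 7·T = -312 − (-11) = -301.
T = -301/7 = -43 dBFS.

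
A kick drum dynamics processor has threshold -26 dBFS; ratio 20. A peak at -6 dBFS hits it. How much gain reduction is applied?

The signal is 20 dB above threshold.
At 20:1, output sits 20/20 = 1 dB above threshold.
GR = overshoot in − overshoot out = 20 − 1 = 19 dB.

19 dB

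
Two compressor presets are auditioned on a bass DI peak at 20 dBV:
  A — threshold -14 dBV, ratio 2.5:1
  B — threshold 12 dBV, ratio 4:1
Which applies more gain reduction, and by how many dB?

A, by 14.4 dB

A: GR = 34 − 34/2.5 = 20.4 dB.
B: GR = 8 − 8/4 = 6 dB.
Difference: 14.4 dB in favour of A.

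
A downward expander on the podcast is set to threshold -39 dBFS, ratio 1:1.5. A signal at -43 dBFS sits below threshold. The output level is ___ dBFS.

Undershoot = (-39) − (-43) = 4 dB.
At 1:1.5, that expands to 6 dB under threshold.
Output = -39 − 6 = -45 dBFS.

-45 dBFS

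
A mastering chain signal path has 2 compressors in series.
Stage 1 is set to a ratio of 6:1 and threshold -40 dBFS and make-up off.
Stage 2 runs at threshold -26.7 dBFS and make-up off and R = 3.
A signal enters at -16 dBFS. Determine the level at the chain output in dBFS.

Stage 1: -16 dBFS is 24 dB over -40 dBFS; at 6:1 that becomes 4 dB over, giving -36 dBFS.
Stage 2: -36 dBFS is at or below the -26.7 dBFS threshold — no compression; output -36 dBFS.

-36 dBFS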